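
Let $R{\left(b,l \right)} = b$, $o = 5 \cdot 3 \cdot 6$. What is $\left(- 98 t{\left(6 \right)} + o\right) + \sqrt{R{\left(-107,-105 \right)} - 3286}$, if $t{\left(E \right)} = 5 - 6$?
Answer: $188 + 3 i \sqrt{377} \approx 188.0 + 58.249 i$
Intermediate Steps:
$o = 90$ ($o = 15 \cdot 6 = 90$)
$t{\left(E \right)} = -1$ ($t{\left(E \right)} = 5 - 6 = -1$)
$\left(- 98 t{\left(6 \right)} + o\right) + \sqrt{R{\left(-107,-105 \right)} - 3286} = \left(\left(-98\right) \left(-1\right) + 90\right) + \sqrt{-107 - 3286} = \left(98 + 90\right) + \sqrt{-3393} = 188 + 3 i \sqrt{377}$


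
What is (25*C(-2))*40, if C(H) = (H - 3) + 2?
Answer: -3000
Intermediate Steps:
C(H) = -1 + H (C(H) = (-3 + H) + 2 = -1 + H)
(25*C(-2))*40 = (25*(-1 - 2))*40 = (25*(-3))*40 = -75*40 = -3000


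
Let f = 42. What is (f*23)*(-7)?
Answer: -6762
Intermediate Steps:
(f*23)*(-7) = (42*23)*(-7) = 966*(-7) = -6762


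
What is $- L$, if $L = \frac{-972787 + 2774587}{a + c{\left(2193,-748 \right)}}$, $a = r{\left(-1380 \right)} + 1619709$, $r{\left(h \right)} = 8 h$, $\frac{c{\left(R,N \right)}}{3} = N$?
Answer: $- \frac{24024}{21419} \approx -1.1216$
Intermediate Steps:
$c{\left(R,N \right)} = 3 N$
$a = 1608669$ ($a = 8 \left(-1380\right) + 1619709 = -11040 + 1619709 = 1608669$)
$L = \frac{24024}{21419}$ ($L = \frac{-972787 + 2774587}{1608669 + 3 \left(-748\right)} = \frac{1801800}{1608669 - 2244} = \frac{1801800}{1606425} = 1801800 \cdot \frac{1}{1606425} = \frac{24024}{21419} \approx 1.1216$)
$- L = \left(-1\right) \frac{24024}{21419} = - \frac{24024}{21419}$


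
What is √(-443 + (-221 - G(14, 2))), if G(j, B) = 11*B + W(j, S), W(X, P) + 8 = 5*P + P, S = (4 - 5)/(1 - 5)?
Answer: 3*I*√302/2 ≈ 26.067*I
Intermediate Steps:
S = ¼ (S = -1/(-4) = -1*(-¼) = ¼ ≈ 0.25000)
W(X, P) = -8 + 6*P (W(X, P) = -8 + (5*P + P) = -8 + 6*P)
G(j, B) = -13/2 + 11*B (G(j, B) = 11*B + (-8 + 6*(¼)) = 11*B + (-8 + 3/2) = 11*B - 13/2 = -13/2 + 11*B)
√(-443 + (-221 - G(14, 2))) = √(-443 + (-221 - (-13/2 + 11*2))) = √(-443 + (-221 - (-13/2 + 22))) = √(-443 + (-221 - 1*31/2)) = √(-443 + (-221 - 31/2)) = √(-443 - 473/2) = √(-1359/2) = 3*I*√302/2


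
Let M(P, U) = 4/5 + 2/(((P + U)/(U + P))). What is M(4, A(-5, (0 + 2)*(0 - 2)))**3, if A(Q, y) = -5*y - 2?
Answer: 2744/125 ≈ 21.952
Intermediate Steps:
A(Q, y) = -2 - 5*y
M(P, U) = 14/5 (M(P, U) = 4*(1/5) + 2/(((P + U)/(P + U))) = 4/5 + 2/1 = 4/5 + 2*1 = 4/5 + 2 = 14/5)
M(4, A(-5, (0 + 2)*(0 - 2)))**3 = (14/5)**3 = 2744/125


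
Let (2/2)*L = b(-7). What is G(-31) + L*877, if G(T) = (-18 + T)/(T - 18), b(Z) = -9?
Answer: -7892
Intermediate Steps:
L = -9
G(T) = 1 (G(T) = (-18 + T)/(-18 + T) = 1)
G(-31) + L*877 = 1 - 9*877 = 1 - 7893 = -7892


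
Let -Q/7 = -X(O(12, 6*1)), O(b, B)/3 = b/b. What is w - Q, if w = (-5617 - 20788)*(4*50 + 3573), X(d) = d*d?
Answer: -99626128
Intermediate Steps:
O(b, B) = 3 (O(b, B) = 3*(b/b) = 3*1 = 3)
X(d) = d**2
Q = 63 (Q = -(-7)*3**2 = -(-7)*9 = -7*(-9) = 63)
w = -99626065 (w = -26405*(200 + 3573) = -26405*3773 = -99626065)
w - Q = -99626065 - 1*63 = -99626065 - 63 = -99626128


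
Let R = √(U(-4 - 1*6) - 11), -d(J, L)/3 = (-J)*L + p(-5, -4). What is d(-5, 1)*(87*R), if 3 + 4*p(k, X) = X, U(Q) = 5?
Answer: -3393*I*√6/4 ≈ -2077.8*I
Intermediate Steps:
p(k, X) = -¾ + X/4
d(J, L) = 21/4 + 3*J*L (d(J, L) = -3*((-J)*L + (-¾ + (¼)*(-4))) = -3*(-J*L + (-¾ - 1)) = -3*(-J*L - 7/4) = -3*(-7/4 - J*L) = 21/4 + 3*J*L)
R = I*√6 (R = √(5 - 11) = √(-6) = I*√6 ≈ 2.4495*I)
d(-5, 1)*(87*R) = (21/4 + 3*(-5)*1)*(87*(I*√6)) = (21/4 - 15)*(87*I*√6) = -3393*I*√6/4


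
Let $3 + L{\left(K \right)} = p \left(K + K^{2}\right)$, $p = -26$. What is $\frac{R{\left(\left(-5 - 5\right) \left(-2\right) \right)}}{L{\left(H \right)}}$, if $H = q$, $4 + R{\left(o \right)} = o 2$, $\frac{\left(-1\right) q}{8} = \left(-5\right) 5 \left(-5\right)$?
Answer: $- \frac{12}{8658001} \approx -1.386 \cdot 10^{-6}$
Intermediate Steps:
$q = -1000$ ($q = - 8 \left(-5\right) 5 \left(-5\right) = - 8 \left(\left(-25\right) \left(-5\right)\right) = \left(-8\right) 125 = -1000$)
$R{\left(o \right)} = -4 + 2 o$ ($R{\left(o \right)} = -4 + o 2 = -4 + 2 o$)
$H = -1000$
$L{\left(K \right)} = -3 - 26 K - 26 K^{2}$ ($L{\left(K \right)} = -3 - 26 \left(K + K^{2}\right) = -3 - \left(26 K + 26 K^{2}\right) = -3 - 26 K - 26 K^{2}$)
$\frac{R{\left(\left(-5 - 5\right) \left(-2\right) \right)}}{L{\left(H \right)}} = \frac{-4 + 2 \left(-5 - 5\right) \left(-2\right)}{-3 - -26000 - 26 \left(-1000\right)^{2}} = \frac{-4 + 2 \left(\left(-10\right) \left(-2\right)\right)}{-3 + 26000 - 26000000} = \frac{-4 + 2 \cdot 20}{-3 + 26000 - 26000000} = \frac{-4 + 40}{-25974003} = 36 \left(- \frac{1}{25974003}\right) = - \frac{12}{8658001}$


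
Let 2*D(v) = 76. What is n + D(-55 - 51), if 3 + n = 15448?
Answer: 15483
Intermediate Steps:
n = 15445 (n = -3 + 15448 = 15445)
D(v) = 38 (D(v) = (1/2)*76 = 38)
n + D(-55 - 51) = 15445 + 38 = 15483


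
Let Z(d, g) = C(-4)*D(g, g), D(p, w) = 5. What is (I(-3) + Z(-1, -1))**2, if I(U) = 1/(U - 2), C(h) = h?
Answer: 10201/25 ≈ 408.04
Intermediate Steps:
I(U) = 1/(-2 + U)
Z(d, g) = -20 (Z(d, g) = -4*5 = -20)
(I(-3) + Z(-1, -1))**2 = (1/(-2 - 3) - 20)**2 = (1/(-5) - 20)**2 = (-1/5 - 20)**2 = (-101/5)**2 = 10201/25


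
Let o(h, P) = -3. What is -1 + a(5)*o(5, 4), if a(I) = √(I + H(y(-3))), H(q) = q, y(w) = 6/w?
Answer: -1 - 3*√3 ≈ -6.1962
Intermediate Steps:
a(I) = √(-2 + I) (a(I) = √(I + 6/(-3)) = √(I + 6*(-⅓)) = √(I - 2) = √(-2 + I))
-1 + a(5)*o(5, 4) = -1 + √(-2 + 5)*(-3) = -1 + √3*(-3) = -1 - 3*√3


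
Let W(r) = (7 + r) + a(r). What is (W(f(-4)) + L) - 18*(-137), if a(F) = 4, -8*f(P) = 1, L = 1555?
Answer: 32255/8 ≈ 4031.9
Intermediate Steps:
f(P) = -⅛ (f(P) = -⅛*1 = -⅛)
W(r) = 11 + r (W(r) = (7 + r) + 4 = 11 + r)
(W(f(-4)) + L) - 18*(-137) = ((11 - ⅛) + 1555) - 18*(-137) = (87/8 + 1555) + 2466 = 12527/8 + 2466 = 32255/8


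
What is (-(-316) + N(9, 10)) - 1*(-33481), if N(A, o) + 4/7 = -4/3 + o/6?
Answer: 709732/21 ≈ 33797.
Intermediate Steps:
N(A, o) = -40/21 + o/6 (N(A, o) = -4/7 + (-4/3 + o/6) = -40/21 + o/6)
(-(-316) + N(9, 10)) - 1*(-33481) = (-(-316) + (-40/21 + (⅙)*10)) - 1*(-33481) = (-79*(-4) + (-40/21 + 5/3)) + 33481 = (316 - 5/21) + 33481 = 6631/21 + 33481 = 709732/21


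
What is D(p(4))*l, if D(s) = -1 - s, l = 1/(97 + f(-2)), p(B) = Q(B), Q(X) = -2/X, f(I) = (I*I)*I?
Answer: -1/178 ≈ -0.0056180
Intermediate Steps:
f(I) = I**3 (f(I) = I**2*I = I**3)
p(B) = -2/B
l = 1/89 (l = 1/(97 + (-2)**3) = 1/(97 - 8) = 1/89 ≈ 0.011236)
D(p(4))*l = (-1 - (-2)/4)*(1/89) = (-1 - 1*(-1/2))*(1/89) = (-1 + 1/2)*(1/89) = -1/2*1/89 = -1/178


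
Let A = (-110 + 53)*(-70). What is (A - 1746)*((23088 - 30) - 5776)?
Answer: 38780808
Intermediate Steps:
A = 3990 (A = -57*(-70) = 3990)
(A - 1746)*((23088 - 30) - 5776) = (3990 - 1746)*((23088 - 30) - 5776) = 2244*(23058 - 5776) = 2244*17282 = 38780808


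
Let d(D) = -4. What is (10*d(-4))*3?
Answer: -120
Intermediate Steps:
(10*d(-4))*3 = (10*(-4))*3 = -40*3 = -120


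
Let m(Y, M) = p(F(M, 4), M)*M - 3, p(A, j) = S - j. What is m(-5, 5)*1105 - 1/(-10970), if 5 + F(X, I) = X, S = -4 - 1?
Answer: -642458049/10970 ≈ -58565.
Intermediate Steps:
S = -5
F(X, I) = -5 + X
p(A, j) = -5 - j
m(Y, M) = -3 + M*(-5 - M) (m(Y, M) = (-5 - M)*M - 3 = M*(-5 - M) - 3 = -3 + M*(-5 - M))
m(-5, 5)*1105 - 1/(-10970) = (-3 - 1*5*(5 + 5))*1105 - 1/(-10970) = (-3 - 1*5*10)*1105 - 1*(-1/10970) = (-3 - 50)*1105 + 1/10970 = -53*1105 + 1/10970 = -58565 + 1/10970 = -642458049/10970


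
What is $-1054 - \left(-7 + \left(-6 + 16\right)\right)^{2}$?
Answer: $-1063$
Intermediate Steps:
$-1054 - \left(-7 + \left(-6 + 16\right)\right)^{2} = -1054 - \left(-7 + 10\right)^{2} = -1054 - 3^{2} = -1054 - 9 = -1063$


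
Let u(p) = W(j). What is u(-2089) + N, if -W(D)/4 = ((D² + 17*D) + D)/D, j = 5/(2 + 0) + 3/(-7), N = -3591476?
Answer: -25140894/7 ≈ -3.5916e+6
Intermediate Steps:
j = 29/14 (j = 5/2 + 3*(-⅐) = 5*(½) - 3/7 = 5/2 - 3/7 = 29/14 ≈ 2.0714)
W(D) = -4*(D² + 18*D)/D (W(D) = -4*((D² + 17*D) + D)/D = -4*(D² + 18*D)/D)
u(p) = -562/7 (u(p) = -72 - 4*29/14 = -72 - 58/7 = -562/7)
u(-2089) + N = -562/7 - 3591476 = -25140894/7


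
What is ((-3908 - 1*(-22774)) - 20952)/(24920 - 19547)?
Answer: -2086/5373 ≈ -0.38824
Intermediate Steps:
((-3908 - 1*(-22774)) - 20952)/(24920 - 19547) = ((-3908 + 22774) - 20952)/5373 = (18866 - 20952)*(1/5373) = -2086*1/5373 = -2086/5373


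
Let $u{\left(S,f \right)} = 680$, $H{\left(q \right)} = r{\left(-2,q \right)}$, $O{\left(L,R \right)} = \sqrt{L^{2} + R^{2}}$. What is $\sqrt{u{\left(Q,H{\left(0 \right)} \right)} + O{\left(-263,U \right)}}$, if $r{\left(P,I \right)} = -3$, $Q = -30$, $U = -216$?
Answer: $\sqrt{680 + 5 \sqrt{4633}} \approx 31.943$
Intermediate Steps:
$H{\left(q \right)} = -3$
$\sqrt{u{\left(Q,H{\left(0 \right)} \right)} + O{\left(-263,U \right)}} = \sqrt{680 + \sqrt{\left(-263\right)^{2} + \left(-216\right)^{2}}} = \sqrt{680 + \sqrt{69169 + 46656}} = \sqrt{680 + \sqrt{115825}} = \sqrt{680 + 5 \sqrt{4633}}$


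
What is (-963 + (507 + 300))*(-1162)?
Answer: 181272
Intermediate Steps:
(-963 + (507 + 300))*(-1162) = (-963 + 807)*(-1162) = -156*(-1162) = 181272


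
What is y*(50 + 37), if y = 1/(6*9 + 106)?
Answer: 87/160 ≈ 0.54375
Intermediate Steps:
y = 1/160 (y = 1/(54 + 106) = 1/160 ≈ 0.0062500)
y*(50 + 37) = (50 + 37)/160 = (1/160)*87 = 87/160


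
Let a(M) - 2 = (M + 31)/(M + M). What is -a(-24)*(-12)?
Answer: 89/4 ≈ 22.250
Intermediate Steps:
a(M) = 2 + (31 + M)/(2*M) (a(M) = 2 + (M + 31)/(M + M) = 2 + (31 + M)/((2*M)) = 2 + (31 + M)*(1/(2*M)) = 2 + (31 + M)/(2*M))
-a(-24)*(-12) = -(½)*(31 + 5*(-24))/(-24)*(-12) = -(½)*(-1/24)*(31 - 120)*(-12) = -(½)*(-1/24)*(-89)*(-12) = -89*(-12)/48 = -1*(-89/4) = 89/4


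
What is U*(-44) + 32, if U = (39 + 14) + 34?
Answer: -3796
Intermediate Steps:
U = 87 (U = 53 + 34 = 87)
U*(-44) + 32 = 87*(-44) + 32 = -3828 + 32 = -3796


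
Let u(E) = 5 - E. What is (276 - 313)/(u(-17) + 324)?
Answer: -37/346 ≈ -0.10694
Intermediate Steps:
(276 - 313)/(u(-17) + 324) = (276 - 313)/((5 - 1*(-17)) + 324) = -37/((5 + 17) + 324) = -37/(22 + 324) = -37/346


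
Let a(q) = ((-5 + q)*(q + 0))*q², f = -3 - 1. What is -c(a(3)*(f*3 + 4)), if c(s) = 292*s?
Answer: -126144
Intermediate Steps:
f = -4
a(q) = q³*(-5 + q) (a(q) = ((-5 + q)*q)*q² = (q*(-5 + q))*q² = q³*(-5 + q))
-c(a(3)*(f*3 + 4)) = -292*(3³*(-5 + 3))*(-4*3 + 4) = -292*(27*(-2))*(-12 + 4) = -292*(-54*(-8)) = -292*432 = -1*126144 = -126144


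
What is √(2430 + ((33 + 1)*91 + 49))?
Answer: √5573 ≈ 74.653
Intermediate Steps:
√(2430 + ((33 + 1)*91 + 49)) = √(2430 + (34*91 + 49)) = √(2430 + (3094 + 49)) = √(2430 + 3143) = √5573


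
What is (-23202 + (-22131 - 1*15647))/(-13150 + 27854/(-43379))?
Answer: 661312855/142615426 ≈ 4.6370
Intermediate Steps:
(-23202 + (-22131 - 1*15647))/(-13150 + 27854/(-43379)) = (-23202 + (-22131 - 15647))/(-13150 + 27854*(-1/43379)) = (-23202 - 37778)/(-13150 - 27854/43379) = -60980/(-570461704/43379) = -60980*(-43379/570461704) = 661312855/142615426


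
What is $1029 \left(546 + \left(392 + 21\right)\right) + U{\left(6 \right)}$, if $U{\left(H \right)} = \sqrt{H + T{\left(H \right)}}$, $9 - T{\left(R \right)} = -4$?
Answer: $986811 + \sqrt{19} \approx 9.8682 \cdot 10^{5}$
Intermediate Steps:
$T{\left(R \right)} = 13$ ($T{\left(R \right)} = 9 - -4 = 9 + 4 = 13$)
$U{\left(H \right)} = \sqrt{13 + H}$ ($U{\left(H \right)} = \sqrt{H + 13} = \sqrt{13 + H}$)
$1029 \left(546 + \left(392 + 21\right)\right) + U{\left(6 \right)} = 1029 \left(546 + \left(392 + 21\right)\right) + \sqrt{13 + 6} = 1029 \left(546 + 413\right) + \sqrt{19} = 1029 \cdot 959 + \sqrt{19} = 986811 + \sqrt{19}$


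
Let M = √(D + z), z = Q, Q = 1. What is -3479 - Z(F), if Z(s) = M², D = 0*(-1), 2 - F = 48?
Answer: -3480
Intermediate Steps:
F = -46 (F = 2 - 1*48 = 2 - 48 = -46)
z = 1
D = 0
M = 1 (M = √(0 + 1) = √1 = 1)
Z(s) = 1 (Z(s) = 1² = 1)
-3479 - Z(F) = -3479 - 1*1 = -3479 - 1 = -3480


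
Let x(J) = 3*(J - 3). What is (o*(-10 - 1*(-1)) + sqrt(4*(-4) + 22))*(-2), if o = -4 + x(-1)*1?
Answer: -288 - 2*sqrt(6) ≈ -292.90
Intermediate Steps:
x(J) = -9 + 3*J (x(J) = 3*(-3 + J) = -9 + 3*J)
o = -16 (o = -4 + (-9 + 3*(-1))*1 = -4 + (-9 - 3)*1 = -4 - 12*1 = -4 - 12 = -16)
(o*(-10 - 1*(-1)) + sqrt(4*(-4) + 22))*(-2) = (-16*(-10 - 1*(-1)) + sqrt(4*(-4) + 22))*(-2) = (-16*(-10 + 1) + sqrt(-16 + 22))*(-2) = (-16*(-9) + sqrt(6))*(-2) = (144 + sqrt(6))*(-2) = -288 - 2*sqrt(6)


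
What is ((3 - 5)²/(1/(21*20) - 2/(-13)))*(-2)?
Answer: -43680/853 ≈ -51.208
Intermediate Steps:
((3 - 5)²/(1/(21*20) - 2/(-13)))*(-2) = ((-2)²/((1/21)*(1/20) - 2*(-1/13)))*(-2) = (4/(1/420 + 2/13))*(-2) = (4/(853/5460))*(-2) = (4*(5460/853))*(-2) = (21840/853)*(-2) = -43680/853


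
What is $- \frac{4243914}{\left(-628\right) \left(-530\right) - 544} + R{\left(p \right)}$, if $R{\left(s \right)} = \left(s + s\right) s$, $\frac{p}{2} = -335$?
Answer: $\frac{149165552443}{166148} \approx 8.9779 \cdot 10^{5}$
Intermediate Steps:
$p = -670$ ($p = 2 \left(-335\right) = -670$)
$R{\left(s \right)} = 2 s^{2}$ ($R{\left(s \right)} = 2 s s = 2 s^{2}$)
$- \frac{4243914}{\left(-628\right) \left(-530\right) - 544} + R{\left(p \right)} = - \frac{4243914}{\left(-628\right) \left(-530\right) - 544} + 2 \left(-670\right)^{2} = - \frac{4243914}{332840 - 544} + 2 \cdot 448900 = - \frac{4243914}{332296} + 897800 = \left(-4243914\right) \frac{1}{332296} + 897800 = - \frac{2121957}{166148} + 897800 = \frac{149165552443}{166148}$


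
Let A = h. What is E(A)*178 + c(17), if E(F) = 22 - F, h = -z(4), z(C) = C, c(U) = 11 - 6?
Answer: 4633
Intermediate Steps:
c(U) = 5
h = -4 (h = -1*4 = -4)
A = -4
E(A)*178 + c(17) = (22 - 1*(-4))*178 + 5 = (22 + 4)*178 + 5 = 26*178 + 5 = 4628 + 5 = 4633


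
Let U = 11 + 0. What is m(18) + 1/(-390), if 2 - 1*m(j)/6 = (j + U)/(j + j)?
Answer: 1397/195 ≈ 7.1641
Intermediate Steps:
U = 11
m(j) = 12 - 3*(11 + j)/j (m(j) = 12 - 6*(j + 11)/(j + j) = 12 - 6*(11 + j)/(2*j) = 12 - 6*(11 + j)*1/(2*j) = 12 - 3*(11 + j)/j)
m(18) + 1/(-390) = (9 - 33/18) + 1/(-390) = (9 - 33*1/18) - 1/390 = (9 - 11/6) - 1/390 = 43/6 - 1/390 = 1397/195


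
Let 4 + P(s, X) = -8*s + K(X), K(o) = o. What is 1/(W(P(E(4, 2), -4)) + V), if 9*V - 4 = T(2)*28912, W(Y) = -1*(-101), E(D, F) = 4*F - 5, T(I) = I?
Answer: 3/19579 ≈ 0.00015323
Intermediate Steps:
E(D, F) = -5 + 4*F
P(s, X) = -4 + X - 8*s (P(s, X) = -4 + (-8*s + X) = -4 + (X - 8*s) = -4 + X - 8*s)
W(Y) = 101
V = 19276/3 (V = 4/9 + (2*28912)/9 = 4/9 + (⅑)*57824 = 4/9 + 57824/9 = 19276/3 ≈ 6425.3)
1/(W(P(E(4, 2), -4)) + V) = 1/(101 + 19276/3) = 1/(19579/3) = 3/19579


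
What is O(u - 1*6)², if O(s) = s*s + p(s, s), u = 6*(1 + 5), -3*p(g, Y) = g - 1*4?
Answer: 7150276/9 ≈ 7.9448e+5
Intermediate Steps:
p(g, Y) = 4/3 - g/3 (p(g, Y) = -(g - 1*4)/3 = -(g - 4)/3 = -(-4 + g)/3 = 4/3 - g/3)
u = 36 (u = 6*6 = 36)
O(s) = 4/3 + s² - s/3 (O(s) = s*s + (4/3 - s/3) = s² + (4/3 - s/3) = 4/3 + s² - s/3)
O(u - 1*6)² = (4/3 + (36 - 1*6)² - (36 - 1*6)/3)² = (4/3 + (36 - 6)² - (36 - 6)/3)² = (4/3 + 30² - ⅓*30)² = (4/3 + 900 - 10)² = (2674/3)² = 7150276/9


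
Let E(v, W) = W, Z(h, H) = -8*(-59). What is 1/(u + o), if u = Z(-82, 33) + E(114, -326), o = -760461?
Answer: -1/760315 ≈ -1.3152e-6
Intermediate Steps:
Z(h, H) = 472
u = 146 (u = 472 - 326 = 146)
1/(u + o) = 1/(146 - 760461) = 1/(-760315) = -1/760315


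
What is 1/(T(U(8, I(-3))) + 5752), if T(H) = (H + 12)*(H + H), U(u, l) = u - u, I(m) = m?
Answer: 1/5752 ≈ 0.00017385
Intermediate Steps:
U(u, l) = 0
T(H) = 2*H*(12 + H) (T(H) = (12 + H)*(2*H) = 2*H*(12 + H))
1/(T(U(8, I(-3))) + 5752) = 1/(2*0*(12 + 0) + 5752) = 1/(2*0*12 + 5752) = 1/(0 + 5752) = 1/5752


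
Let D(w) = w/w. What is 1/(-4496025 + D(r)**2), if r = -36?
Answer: -1/4496024 ≈ -2.2242e-7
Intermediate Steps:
D(w) = 1
1/(-4496025 + D(r)**2) = 1/(-4496025 + 1**2) = 1/(-4496025 + 1) = 1/(-4496024) = -1/4496024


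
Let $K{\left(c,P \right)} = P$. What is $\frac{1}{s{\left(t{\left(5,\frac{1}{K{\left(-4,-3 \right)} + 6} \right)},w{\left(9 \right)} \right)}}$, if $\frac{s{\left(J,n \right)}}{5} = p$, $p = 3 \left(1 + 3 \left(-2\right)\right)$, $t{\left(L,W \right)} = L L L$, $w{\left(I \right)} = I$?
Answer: $- \frac{1}{75} \approx -0.013333$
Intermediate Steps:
$t{\left(L,W \right)} = L^{3}$ ($t{\left(L,W \right)} = L^{2} L = L^{3}$)
$p = -15$ ($p = 3 \left(1 - 6\right) = 3 \left(-5\right) = -15$)
$s{\left(J,n \right)} = -75$ ($s{\left(J,n \right)} = 5 \left(-15\right) = -75$)
$\frac{1}{s{\left(t{\left(5,\frac{1}{K{\left(-4,-3 \right)} + 6} \right)},w{\left(9 \right)} \right)}} = \frac{1}{-75} = - \frac{1}{75}$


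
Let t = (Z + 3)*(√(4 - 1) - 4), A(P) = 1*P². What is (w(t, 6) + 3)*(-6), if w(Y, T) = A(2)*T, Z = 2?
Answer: -162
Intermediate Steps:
A(P) = P²
t = -20 + 5*√3 (t = (2 + 3)*(√(4 - 1) - 4) = 5*(√3 - 4) = 5*(-4 + √3) = -20 + 5*√3 ≈ -11.340)
w(Y, T) = 4*T (w(Y, T) = 2²*T = 4*T)
(w(t, 6) + 3)*(-6) = (4*6 + 3)*(-6) = (24 + 3)*(-6) = 27*(-6) = -162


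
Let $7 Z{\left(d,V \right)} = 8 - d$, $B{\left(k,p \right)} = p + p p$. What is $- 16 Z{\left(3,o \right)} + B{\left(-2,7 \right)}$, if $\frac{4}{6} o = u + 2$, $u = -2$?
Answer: $\frac{312}{7} \approx 44.571$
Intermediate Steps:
$B{\left(k,p \right)} = p + p^{2}$
$o = 0$ ($o = \frac{3 \left(-2 + 2\right)}{2} = \frac{3}{2} \cdot 0 = 0$)
$Z{\left(d,V \right)} = \frac{8}{7} - \frac{d}{7}$ ($Z{\left(d,V \right)} = \frac{8 - d}{7} = \frac{8}{7} - \frac{d}{7}$)
$- 16 Z{\left(3,o \right)} + B{\left(-2,7 \right)} = - 16 \left(\frac{8}{7} - \frac{3}{7}\right) + 7 \left(1 + 7\right) = - 16 \left(\frac{8}{7} - \frac{3}{7}\right) + 7 \cdot 8 = \left(-16\right) \frac{5}{7} + 56 = - \frac{80}{7} + 56 = \frac{312}{7}$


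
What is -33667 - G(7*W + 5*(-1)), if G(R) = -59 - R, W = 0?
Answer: -33613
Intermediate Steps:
-33667 - G(7*W + 5*(-1)) = -33667 - (-59 - (7*0 + 5*(-1))) = -33667 - (-59 - (0 - 5)) = -33667 - (-59 - 1*(-5)) = -33667 - (-59 + 5) = -33667 - 1*(-54) = -33667 + 54 = -33613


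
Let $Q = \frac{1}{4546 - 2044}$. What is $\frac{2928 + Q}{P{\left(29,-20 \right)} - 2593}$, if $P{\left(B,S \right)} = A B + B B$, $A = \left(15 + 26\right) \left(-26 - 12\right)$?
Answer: $- \frac{7325857}{117428868} \approx -0.062385$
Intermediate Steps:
$A = -1558$ ($A = 41 \left(-38\right) = -1558$)
$P{\left(B,S \right)} = B^{2} - 1558 B$ ($P{\left(B,S \right)} = - 1558 B + B B = - 1558 B + B^{2} = B^{2} - 1558 B$)
$Q = \frac{1}{2502} \approx 0.00039968$
$\frac{2928 + Q}{P{\left(29,-20 \right)} - 2593} = \frac{2928 + \frac{1}{2502}}{29 \left(-1558 + 29\right) - 2593} = \frac{7325857}{2502 \left(29 \left(-1529\right) - 2593\right)} = \frac{7325857}{2502 \left(-44341 - 2593\right)} = \frac{7325857}{2502 \left(-46934\right)} = \frac{7325857}{2502} \left(- \frac{1}{46934}\right) = - \frac{7325857}{117428868}$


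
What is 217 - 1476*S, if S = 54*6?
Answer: -478007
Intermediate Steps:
S = 324
217 - 1476*S = 217 - 1476*324 = 217 - 478224 = -478007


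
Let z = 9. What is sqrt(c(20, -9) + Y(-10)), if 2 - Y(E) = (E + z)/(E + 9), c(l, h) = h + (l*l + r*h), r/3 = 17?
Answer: I*sqrt(67) ≈ 8.1853*I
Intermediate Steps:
r = 51 (r = 3*17 = 51)
c(l, h) = l**2 + 52*h (c(l, h) = h + (l*l + 51*h) = h + (l**2 + 51*h) = l**2 + 52*h)
Y(E) = 1 (Y(E) = 2 - (E + 9)/(E + 9) = 2 - (9 + E)/(9 + E) = 2 - 1*1 = 2 - 1 = 1)
sqrt(c(20, -9) + Y(-10)) = sqrt((20**2 + 52*(-9)) + 1) = sqrt((400 - 468) + 1) = sqrt(-68 + 1) = sqrt(-67) = I*sqrt(67)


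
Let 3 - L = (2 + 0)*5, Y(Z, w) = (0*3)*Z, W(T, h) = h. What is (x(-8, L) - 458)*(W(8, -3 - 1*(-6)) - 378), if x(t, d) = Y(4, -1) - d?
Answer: 169125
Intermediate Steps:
Y(Z, w) = 0 (Y(Z, w) = 0*Z = 0)
L = -7 (L = 3 - (2 + 0)*5 = 3 - 2*5 = 3 - 1*10 = 3 - 10 = -7)
x(t, d) = -d (x(t, d) = 0 - d = -d)
(x(-8, L) - 458)*(W(8, -3 - 1*(-6)) - 378) = (-1*(-7) - 458)*((-3 - 1*(-6)) - 378) = (7 - 458)*((-3 + 6) - 378) = -451*(3 - 378) = -451*(-375) = 169125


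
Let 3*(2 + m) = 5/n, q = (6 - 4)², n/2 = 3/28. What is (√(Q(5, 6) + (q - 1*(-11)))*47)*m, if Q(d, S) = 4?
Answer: 2444*√19/9 ≈ 1183.7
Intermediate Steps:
n = 3/14 (n = 2*(3/28) = 3/14 ≈ 0.21429)
q = 4 (q = 2² = 4)
m = 52/9 (m = -2 + (5/(3/14))/3 = -2 + (5*(14/3))/3 = -2 + (⅓)*(70/3) = -2 + 70/9 = 52/9 ≈ 5.7778)
(√(Q(5, 6) + (q - 1*(-11)))*47)*m = (√(4 + (4 - 1*(-11)))*47)*(52/9) = (√(4 + (4 + 11))*47)*(52/9) = (√(4 + 15)*47)*(52/9) = (√19*47)*(52/9) = (47*√19)*(52/9) = 2444*√19/9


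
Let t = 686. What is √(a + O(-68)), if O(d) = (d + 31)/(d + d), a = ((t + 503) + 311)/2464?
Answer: √1509277/1309 ≈ 0.93852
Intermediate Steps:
a = 375/616 (a = ((686 + 503) + 311)/2464 = (1189 + 311)*(1/2464) = 1500*(1/2464) = 375/616 ≈ 0.60877)
O(d) = (31 + d)/(2*d) (O(d) = (31 + d)/((2*d)) = (31 + d)*(1/(2*d)) = (31 + d)/(2*d))
√(a + O(-68)) = √(375/616 + (½)*(31 - 68)/(-68)) = √(375/616 + (½)*(-1/68)*(-37)) = √(375/616 + 37/136) = √(1153/1309) = √1509277/1309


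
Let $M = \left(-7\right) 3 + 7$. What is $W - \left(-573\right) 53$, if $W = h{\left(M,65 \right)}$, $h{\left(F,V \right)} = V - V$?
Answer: $30369$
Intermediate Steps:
$M = -14$ ($M = -21 + 7 = -14$)
$h{\left(F,V \right)} = 0$
$W = 0$
$W - \left(-573\right) 53 = 0 - \left(-573\right) 53 = 0 - -30369 = 0 + 30369 = 30369$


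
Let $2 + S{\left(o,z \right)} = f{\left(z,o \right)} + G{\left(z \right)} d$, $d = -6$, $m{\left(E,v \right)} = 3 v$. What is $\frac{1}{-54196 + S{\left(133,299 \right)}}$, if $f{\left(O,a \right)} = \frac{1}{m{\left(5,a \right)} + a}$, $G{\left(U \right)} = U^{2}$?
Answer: $- \frac{532}{314201327} \approx -1.6932 \cdot 10^{-6}$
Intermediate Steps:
$f{\left(O,a \right)} = \frac{1}{4 a}$ ($f{\left(O,a \right)} = \frac{1}{3 a + a} = \frac{1}{4 a}$)
$S{\left(o,z \right)} = -2 - 6 z^{2} + \frac{1}{4 o}$ ($S{\left(o,z \right)} = -2 + \left(\frac{1}{4 o} + z^{2} \left(-6\right)\right) = -2 - \left(6 z^{2} - \frac{1}{4 o}\right) = -2 - 6 z^{2} + \frac{1}{4 o}$)
$\frac{1}{-54196 + S{\left(133,299 \right)}} = \frac{1}{-54196 - \left(2 + 536406 - \frac{1}{532}\right)} = \frac{1}{-54196 - \frac{285369055}{532}} = \frac{1}{- \frac{314201327}{532}} = - \frac{532}{314201327}$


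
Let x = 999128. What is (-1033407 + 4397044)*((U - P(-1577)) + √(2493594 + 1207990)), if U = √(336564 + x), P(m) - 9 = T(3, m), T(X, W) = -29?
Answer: 67272740 + 6727274*√333923 + 13454548*√231349 ≈ 1.0426e+10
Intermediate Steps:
P(m) = -20 (P(m) = 9 - 29 = -20)
U = 2*√333923 (U = √(336564 + 999128) = √1335692 = 2*√333923 ≈ 1155.7)
(-1033407 + 4397044)*((U - P(-1577)) + √(2493594 + 1207990)) = (-1033407 + 4397044)*((2*√333923 - 1*(-20)) + √(2493594 + 1207990)) = 3363637*((2*√333923 + 20) + √3701584) = 3363637*((20 + 2*√333923) + 4*√231349) = 3363637*(20 + 2*√333923 + 4*√231349) = 67272740 + 6727274*√333923 + 13454548*√231349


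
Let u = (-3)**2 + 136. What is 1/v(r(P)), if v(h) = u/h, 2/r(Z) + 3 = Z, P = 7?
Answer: 1/290 ≈ 0.0034483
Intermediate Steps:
u = 145 (u = 9 + 136 = 145)
r(Z) = 2/(-3 + Z)
v(h) = 145/h
1/v(r(P)) = 1/(145/((2/(-3 + 7)))) = 1/(145/((2/4))) = 1/(145/((2*(1/4)))) = 1/(145/(1/2)) = 1/(145*2) = 1/290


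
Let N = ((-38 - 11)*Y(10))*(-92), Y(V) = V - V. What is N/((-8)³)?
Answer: 0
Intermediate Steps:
Y(V) = 0
N = 0 (N = ((-38 - 11)*0)*(-92) = -49*0*(-92) = 0*(-92) = 0)
N/((-8)³) = 0/((-8)³) = 0/(-512) = 0*(-1/512) = 0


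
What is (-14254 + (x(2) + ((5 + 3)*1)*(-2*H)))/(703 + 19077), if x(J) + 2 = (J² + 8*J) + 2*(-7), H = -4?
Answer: -7093/9890 ≈ -0.71719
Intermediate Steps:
x(J) = -16 + J² + 8*J (x(J) = -2 + ((J² + 8*J) + 2*(-7)) = -2 + ((J² + 8*J) - 14) = -2 + (-14 + J² + 8*J) = -16 + J² + 8*J)
(-14254 + (x(2) + ((5 + 3)*1)*(-2*H)))/(703 + 19077) = (-14254 + ((-16 + 2² + 8*2) + ((5 + 3)*1)*(-2*(-4))))/(703 + 19077) = (-14254 + ((-16 + 4 + 16) + (8*1)*8))/19780 = (-14254 + (4 + 8*8))*(1/19780) = (-14254 + (4 + 64))*(1/19780) = (-14254 + 68)*(1/19780) = -14186*1/19780 = -7093/9890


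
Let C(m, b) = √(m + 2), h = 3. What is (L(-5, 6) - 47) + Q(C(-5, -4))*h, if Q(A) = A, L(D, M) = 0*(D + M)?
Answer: -47 + 3*I*√3 ≈ -47.0 + 5.1962*I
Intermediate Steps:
L(D, M) = 0
C(m, b) = √(2 + m)
(L(-5, 6) - 47) + Q(C(-5, -4))*h = (0 - 47) + √(2 - 5)*3 = -47 + √(-3)*3 = -47 + (I*√3)*3 = -47 + 3*I*√3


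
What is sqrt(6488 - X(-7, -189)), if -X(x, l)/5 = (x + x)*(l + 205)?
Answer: 2*sqrt(1342) ≈ 73.267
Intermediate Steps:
X(x, l) = -10*x*(205 + l) (X(x, l) = -5*(x + x)*(l + 205) = -5*2*x*(205 + l) = -10*x*(205 + l))
sqrt(6488 - X(-7, -189)) = sqrt(6488 - (-10)*(-7)*(205 - 189)) = sqrt(6488 - (-10)*(-7)*16) = sqrt(6488 - 1*1120) = sqrt(6488 - 1120) = sqrt(5368) = 2*sqrt(1342)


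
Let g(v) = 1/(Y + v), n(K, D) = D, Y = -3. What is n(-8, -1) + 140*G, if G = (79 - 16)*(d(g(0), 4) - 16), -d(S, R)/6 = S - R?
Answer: 88199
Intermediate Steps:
g(v) = 1/(-3 + v)
d(S, R) = -6*S + 6*R (d(S, R) = -6*(S - R) = -6*S + 6*R)
G = 630 (G = (79 - 16)*((-6/(-3 + 0) + 6*4) - 16) = 63*((-6/(-3) + 24) - 16) = 63*((-6*(-1/3) + 24) - 16) = 63*((2 + 24) - 16) = 63*(26 - 16) = 63*10 = 630)
n(-8, -1) + 140*G = -1 + 140*630 = -1 + 88200 = 88199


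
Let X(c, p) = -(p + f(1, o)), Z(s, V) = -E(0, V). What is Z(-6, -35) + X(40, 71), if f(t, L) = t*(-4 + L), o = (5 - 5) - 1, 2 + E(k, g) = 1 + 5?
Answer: -70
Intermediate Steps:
E(k, g) = 4 (E(k, g) = -2 + (1 + 5) = -2 + 6 = 4)
o = -1 (o = 0 - 1 = -1)
Z(s, V) = -4 (Z(s, V) = -1*4 = -4)
X(c, p) = 5 - p (X(c, p) = -(p + 1*(-4 - 1)) = -(p + 1*(-5)) = -(p - 5) = -(-5 + p) = 5 - p)
Z(-6, -35) + X(40, 71) = -4 + (5 - 1*71) = -4 + (5 - 71) = -4 - 66 = -70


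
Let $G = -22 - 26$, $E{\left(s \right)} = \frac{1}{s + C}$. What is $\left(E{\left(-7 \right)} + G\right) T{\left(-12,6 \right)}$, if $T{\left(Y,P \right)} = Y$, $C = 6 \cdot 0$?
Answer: $\frac{4044}{7} \approx 577.71$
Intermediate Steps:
$C = 0$
$E{\left(s \right)} = \frac{1}{s}$ ($E{\left(s \right)} = \frac{1}{s + 0} = \frac{1}{s}$)
$G = -48$ ($G = -22 - 26 = -48$)
$\left(E{\left(-7 \right)} + G\right) T{\left(-12,6 \right)} = \left(\frac{1}{-7} - 48\right) \left(-12\right) = \left(- \frac{1}{7} - 48\right) \left(-12\right) = \left(- \frac{337}{7}\right) \left(-12\right) = \frac{4044}{7}$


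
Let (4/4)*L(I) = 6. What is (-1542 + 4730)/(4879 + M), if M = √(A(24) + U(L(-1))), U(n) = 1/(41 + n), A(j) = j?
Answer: 365524922/559408499 - 1594*√53063/559408499 ≈ 0.65276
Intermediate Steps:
L(I) = 6
M = √53063/47 (M = √(24 + 1/(41 + 6)) = √(24 + 1/47) = √(1129/47) = √53063/47 ≈ 4.9012)
(-1542 + 4730)/(4879 + M) = (-1542 + 4730)/(4879 + √53063/47) = 3188/(4879 + √53063/47)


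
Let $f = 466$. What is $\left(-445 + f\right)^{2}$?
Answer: $441$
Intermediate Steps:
$\left(-445 + f\right)^{2} = \left(-445 + 466\right)^{2} = 21^{2} = 441$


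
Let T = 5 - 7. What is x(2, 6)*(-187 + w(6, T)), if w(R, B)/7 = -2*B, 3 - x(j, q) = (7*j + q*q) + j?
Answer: 7791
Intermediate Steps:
T = -2
x(j, q) = 3 - q**2 - 8*j (x(j, q) = 3 - ((7*j + q*q) + j) = 3 - ((7*j + q**2) + j) = 3 - ((q**2 + 7*j) + j) = 3 - (q**2 + 8*j) = 3 + (-q**2 - 8*j) = 3 - q**2 - 8*j)
w(R, B) = -14*B (w(R, B) = 7*(-2*B) = -14*B)
x(2, 6)*(-187 + w(6, T)) = (3 - 1*6**2 - 8*2)*(-187 - 14*(-2)) = (3 - 1*36 - 16)*(-187 + 28) = (3 - 36 - 16)*(-159) = -49*(-159) = 7791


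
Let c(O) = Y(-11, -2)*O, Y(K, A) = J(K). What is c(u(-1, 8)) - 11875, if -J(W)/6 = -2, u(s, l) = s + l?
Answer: -11791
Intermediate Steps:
u(s, l) = l + s
J(W) = 12 (J(W) = -6*(-2) = 12)
Y(K, A) = 12
c(O) = 12*O
c(u(-1, 8)) - 11875 = 12*(8 - 1) - 11875 = 12*7 - 11875 = 84 - 11875 = -11791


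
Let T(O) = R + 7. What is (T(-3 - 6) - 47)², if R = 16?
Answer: 576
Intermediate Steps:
T(O) = 23 (T(O) = 16 + 7 = 23)
(T(-3 - 6) - 47)² = (23 - 47)² = (-24)² = 576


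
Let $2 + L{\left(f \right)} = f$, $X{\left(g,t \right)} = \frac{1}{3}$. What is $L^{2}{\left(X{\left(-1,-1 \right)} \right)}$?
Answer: $\frac{25}{9} \approx 2.7778$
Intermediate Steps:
$X{\left(g,t \right)} = \frac{1}{3}$
$L{\left(f \right)} = -2 + f$
$L^{2}{\left(X{\left(-1,-1 \right)} \right)} = \left(-2 + \frac{1}{3}\right)^{2} = \left(- \frac{5}{3}\right)^{2} = \frac{25}{9}$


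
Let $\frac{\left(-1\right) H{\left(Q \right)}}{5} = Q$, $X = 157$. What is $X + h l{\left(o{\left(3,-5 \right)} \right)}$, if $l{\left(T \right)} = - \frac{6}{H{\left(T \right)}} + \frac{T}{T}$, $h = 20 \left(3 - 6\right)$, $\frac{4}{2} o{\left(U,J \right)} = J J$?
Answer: $\frac{2281}{25} \approx 91.24$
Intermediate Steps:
$H{\left(Q \right)} = - 5 Q$
$o{\left(U,J \right)} = \frac{J^{2}}{2}$ ($o{\left(U,J \right)} = \frac{J J}{2} = \frac{J^{2}}{2}$)
$h = -60$ ($h = 20 \left(3 - 6\right) = 20 \left(-3\right) = -60$)
$l{\left(T \right)} = 1 + \frac{6}{5 T}$ ($l{\left(T \right)} = - \frac{6}{\left(-5\right) T} + \frac{T}{T} = - 6 \left(- \frac{1}{5 T}\right) + 1 = \frac{6}{5 T} + 1 = 1 + \frac{6}{5 T}$)
$X + h l{\left(o{\left(3,-5 \right)} \right)} = 157 - 60 \frac{\frac{6}{5} + \frac{\left(-5\right)^{2}}{2}}{\frac{1}{2} \left(-5\right)^{2}} = 157 - 60 \frac{\frac{6}{5} + \frac{1}{2} \cdot 25}{\frac{1}{2} \cdot 25} = 157 - 60 \frac{\frac{6}{5} + \frac{25}{2}}{\frac{25}{2}} = 157 - 60 \cdot \frac{2}{25} \cdot \frac{137}{10} = 157 - \frac{1644}{25} = \frac{2281}{25}$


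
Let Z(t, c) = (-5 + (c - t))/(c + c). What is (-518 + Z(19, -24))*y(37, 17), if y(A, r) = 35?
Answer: -18095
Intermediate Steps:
Z(t, c) = (-5 + c - t)/(2*c) (Z(t, c) = (-5 + c - t)/((2*c)) = (-5 + c - t)*(1/(2*c)) = (-5 + c - t)/(2*c))
(-518 + Z(19, -24))*y(37, 17) = (-518 + (1/2)*(-5 - 24 - 1*19)/(-24))*35 = (-518 + (1/2)*(-1/24)*(-5 - 24 - 19))*35 = (-518 + (1/2)*(-1/24)*(-48))*35 = (-518 + 1)*35 = -517*35 = -18095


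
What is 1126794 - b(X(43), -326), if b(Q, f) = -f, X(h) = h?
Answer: 1126468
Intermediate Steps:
1126794 - b(X(43), -326) = 1126794 - (-1)*(-326) = 1126794 - 1*326 = 1126794 - 326 = 1126468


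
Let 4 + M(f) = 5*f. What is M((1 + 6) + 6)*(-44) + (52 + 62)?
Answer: -2570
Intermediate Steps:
M(f) = -4 + 5*f
M((1 + 6) + 6)*(-44) + (52 + 62) = (-4 + 5*((1 + 6) + 6))*(-44) + (52 + 62) = (-4 + 5*(7 + 6))*(-44) + 114 = (-4 + 5*13)*(-44) + 114 = (-4 + 65)*(-44) + 114 = 61*(-44) + 114 = -2684 + 114 = -2570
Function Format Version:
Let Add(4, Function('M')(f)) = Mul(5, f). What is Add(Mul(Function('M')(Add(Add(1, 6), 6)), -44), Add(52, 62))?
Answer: -2570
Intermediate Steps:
Function('M')(f) = Add(-4, Mul(5, f))
Add(Mul(Function('M')(Add(Add(1, 6), 6)), -44), Add(52, 62)) = Add(Mul(Add(-4, Mul(5, Add(Add(1, 6), 6))), -44), Add(52, 62)) = Add(Mul(Add(-4, Mul(5, Add(7, 6))), -44), 114) = Add(Mul(Add(-4, Mul(5, 13)), -44), 114) = Add(Mul(Add(-4, 65), -44), 114) = Add(Mul(61, -44), 114) = Add(-2684, 114) = -2570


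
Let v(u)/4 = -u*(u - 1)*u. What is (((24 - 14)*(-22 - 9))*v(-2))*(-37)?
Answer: 550560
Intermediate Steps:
v(u) = -4*u²*(-1 + u) (v(u) = 4*(-u*(u - 1)*u) = 4*(-u*(-1 + u)*u) = 4*(-u*u*(-1 + u)) = 4*(-u²*(-1 + u)) = -4*u²*(-1 + u))
(((24 - 14)*(-22 - 9))*v(-2))*(-37) = (((24 - 14)*(-22 - 9))*(4*(-2)²*(1 - 1*(-2))))*(-37) = ((10*(-31))*(4*4*(1 + 2)))*(-37) = -1240*4*3*(-37) = -310*48*(-37) = -14880*(-37) = 550560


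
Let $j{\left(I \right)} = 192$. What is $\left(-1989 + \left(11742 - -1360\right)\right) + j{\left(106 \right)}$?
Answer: $11305$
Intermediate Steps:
$\left(-1989 + \left(11742 - -1360\right)\right) + j{\left(106 \right)} = \left(-1989 + \left(11742 - -1360\right)\right) + 192 = \left(-1989 + \left(11742 + 1360\right)\right) + 192 = \left(-1989 + 13102\right) + 192 = 11113 + 192 = 11305$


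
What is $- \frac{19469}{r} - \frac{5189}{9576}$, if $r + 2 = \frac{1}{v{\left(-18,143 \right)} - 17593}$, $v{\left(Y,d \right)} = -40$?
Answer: $\frac{3287227893689}{337716792} \approx 9733.7$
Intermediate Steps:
$r = - \frac{35267}{17633}$ ($r = -2 + \frac{1}{-40 - 17593} = -2 + \frac{1}{-17633} = -2 - \frac{1}{17633} = - \frac{35267}{17633} \approx -2.0001$)
$- \frac{19469}{r} - \frac{5189}{9576} = - \frac{19469}{- \frac{35267}{17633}} - \frac{5189}{9576} = \left(-19469\right) \left(- \frac{17633}{35267}\right) - \frac{5189}{9576} = \frac{343296877}{35267} - \frac{5189}{9576} = \frac{3287227893689}{337716792}$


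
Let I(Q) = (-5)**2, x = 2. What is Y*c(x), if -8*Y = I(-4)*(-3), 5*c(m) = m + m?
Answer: 15/2 ≈ 7.5000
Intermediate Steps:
I(Q) = 25
c(m) = 2*m/5 (c(m) = (m + m)/5 = (2*m)/5 = 2*m/5)
Y = 75/8 (Y = -25*(-3)/8 = -1/8*(-75) = 75/8 ≈ 9.3750)
Y*c(x) = 75*((2/5)*2)/8 = (75/8)*(4/5) = 15/2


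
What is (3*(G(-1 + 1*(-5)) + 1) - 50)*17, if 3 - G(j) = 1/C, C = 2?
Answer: -1343/2 ≈ -671.50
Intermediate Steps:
G(j) = 5/2 (G(j) = 3 - 1/2 = 3 - 1*½ = 3 - ½ = 5/2)
(3*(G(-1 + 1*(-5)) + 1) - 50)*17 = (3*(5/2 + 1) - 50)*17 = (3*(7/2) - 50)*17 = (21/2 - 50)*17 = -79/2*17 = -1343/2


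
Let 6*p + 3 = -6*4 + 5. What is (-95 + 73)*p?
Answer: 242/3 ≈ 80.667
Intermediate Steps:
p = -11/3 (p = -½ + (-6*4 + 5)/6 = -½ + (-24 + 5)/6 = -½ + (⅙)*(-19) = -½ - 19/6 = -11/3 ≈ -3.6667)
(-95 + 73)*p = (-95 + 73)*(-11/3) = -22*(-11/3) = 242/3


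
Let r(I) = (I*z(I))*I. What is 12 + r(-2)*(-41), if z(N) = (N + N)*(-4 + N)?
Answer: -3924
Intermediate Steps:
z(N) = 2*N*(-4 + N) (z(N) = (2*N)*(-4 + N) = 2*N*(-4 + N))
r(I) = 2*I³*(-4 + I) (r(I) = (I*(2*I*(-4 + I)))*I = (2*I²*(-4 + I))*I = 2*I³*(-4 + I))
12 + r(-2)*(-41) = 12 + (2*(-2)³*(-4 - 2))*(-41) = 12 + (2*(-8)*(-6))*(-41) = 12 + 96*(-41) = 12 - 3936 = -3924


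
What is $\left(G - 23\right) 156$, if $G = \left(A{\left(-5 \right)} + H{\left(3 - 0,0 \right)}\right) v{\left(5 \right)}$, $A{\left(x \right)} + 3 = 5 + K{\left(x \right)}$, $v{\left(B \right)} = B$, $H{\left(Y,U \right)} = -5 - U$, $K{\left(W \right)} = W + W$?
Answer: $-13728$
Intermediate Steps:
$K{\left(W \right)} = 2 W$
$A{\left(x \right)} = 2 + 2 x$ ($A{\left(x \right)} = -3 + \left(5 + 2 x\right) = 2 + 2 x$)
$G = -65$ ($G = \left(\left(2 + 2 \left(-5\right)\right) - 5\right) 5 = \left(\left(2 - 10\right) + \left(-5 + 0\right)\right) 5 = \left(-8 - 5\right) 5 = \left(-13\right) 5 = -65$)
$\left(G - 23\right) 156 = \left(-65 - 23\right) 156 = \left(-88\right) 156 = -13728$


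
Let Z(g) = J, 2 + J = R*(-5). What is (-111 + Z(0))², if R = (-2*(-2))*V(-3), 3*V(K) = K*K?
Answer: 29929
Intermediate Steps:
V(K) = K²/3 (V(K) = (K*K)/3 = K²/3)
R = 12 (R = (-2*(-2))*((⅓)*(-3)²) = 4*((⅓)*9) = 4*3 = 12)
J = -62 (J = -2 + 12*(-5) = -2 - 60 = -62)
Z(g) = -62
(-111 + Z(0))² = (-111 - 62)² = (-173)² = 29929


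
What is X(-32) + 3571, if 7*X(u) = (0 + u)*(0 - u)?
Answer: 23973/7 ≈ 3424.7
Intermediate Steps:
X(u) = -u**2/7 (X(u) = ((0 + u)*(0 - u))/7 = (u*(-u))/7 = (-u**2)/7 = -u**2/7)
X(-32) + 3571 = -1/7*(-32)**2 + 3571 = -1/7*1024 + 3571 = -1024/7 + 3571 = 23973/7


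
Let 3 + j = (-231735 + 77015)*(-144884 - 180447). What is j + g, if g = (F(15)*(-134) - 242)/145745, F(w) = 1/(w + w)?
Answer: 110041582787113778/2186175 ≈ 5.0335e+10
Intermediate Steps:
F(w) = 1/(2*w)
g = -3697/2186175 (g = (((1/2)/15)*(-134) - 242)/145745 = (((1/2)*(1/15))*(-134) - 242)*(1/145745) = ((1/30)*(-134) - 242)*(1/145745) = (-67/15 - 242)*(1/145745) = -3697/15*1/145745 = -3697/2186175 ≈ -0.0016911)
j = 50335212317 (j = -3 + (-231735 + 77015)*(-144884 - 180447) = -3 - 154720*(-325331) = -3 + 50335212320 = 50335212317)
j + g = 50335212317 - 3697/2186175 = 110041582787113778/2186175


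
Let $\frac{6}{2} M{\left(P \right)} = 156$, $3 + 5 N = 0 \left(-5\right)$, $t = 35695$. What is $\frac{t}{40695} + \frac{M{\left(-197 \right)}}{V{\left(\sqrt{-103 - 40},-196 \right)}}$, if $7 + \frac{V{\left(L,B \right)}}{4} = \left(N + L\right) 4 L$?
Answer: $\frac{6494176382}{7597862307} + \frac{260 i \sqrt{143}}{2800539} \approx 0.85474 + 0.0011102 i$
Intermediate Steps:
$N = - \frac{3}{5}$ ($N = - \frac{3}{5} + \frac{0 \left(-5\right)}{5} = - \frac{3}{5} + \frac{1}{5} \cdot 0 = - \frac{3}{5} + 0 = - \frac{3}{5} \approx -0.6$)
$V{\left(L,B \right)} = -28 + 4 L \left(- \frac{12}{5} + 4 L\right)$ ($V{\left(L,B \right)} = -28 + 4 \left(- \frac{3}{5} + L\right) 4 L = -28 + 4 \left(- \frac{12}{5} + 4 L\right) L = -28 + 4 L \left(- \frac{12}{5} + 4 L\right)$)
$M{\left(P \right)} = 52$ ($M{\left(P \right)} = \frac{1}{3} \cdot 156 = 52$)
$\frac{t}{40695} + \frac{M{\left(-197 \right)}}{V{\left(\sqrt{-103 - 40},-196 \right)}} = \frac{35695}{40695} + \frac{52}{-28 + 16 \left(\sqrt{-103 - 40}\right)^{2} - \frac{48 \sqrt{-103 - 40}}{5}} = 35695 \cdot \frac{1}{40695} + \frac{52}{-28 + 16 \left(\sqrt{-143}\right)^{2} - \frac{48 \sqrt{-143}}{5}} = \frac{7139}{8139} + \frac{52}{-28 + 16 \left(i \sqrt{143}\right)^{2} - \frac{48 i \sqrt{143}}{5}} = \frac{7139}{8139} + \frac{52}{-28 + 16 \left(-143\right) - \frac{48 i \sqrt{143}}{5}} = \frac{7139}{8139} + \frac{52}{-28 - 2288 - \frac{48 i \sqrt{143}}{5}} = \frac{7139}{8139} + \frac{52}{-2316 - \frac{48 i \sqrt{143}}{5}}$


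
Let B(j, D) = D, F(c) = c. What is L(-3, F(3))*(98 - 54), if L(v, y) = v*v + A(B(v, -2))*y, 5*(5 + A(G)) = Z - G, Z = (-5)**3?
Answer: -17556/5 ≈ -3511.2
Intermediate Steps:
Z = -125
A(G) = -30 - G/5 (A(G) = -5 + (-125 - G)/5 = -5 + (-25 - G/5) = -30 - G/5)
L(v, y) = v**2 - 148*y/5 (L(v, y) = v*v + (-30 - 1/5*(-2))*y = v**2 + (-30 + 2/5)*y = v**2 - 148*y/5)
L(-3, F(3))*(98 - 54) = ((-3)**2 - 148/5*3)*(98 - 54) = (9 - 444/5)*44 = -399/5*44 = -17556/5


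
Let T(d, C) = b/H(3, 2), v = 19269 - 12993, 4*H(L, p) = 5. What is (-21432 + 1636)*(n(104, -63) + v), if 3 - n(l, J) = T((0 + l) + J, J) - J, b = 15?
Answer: -122814384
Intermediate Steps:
H(L, p) = 5/4 (H(L, p) = (¼)*5 = 5/4)
v = 6276
T(d, C) = 12 (T(d, C) = 15/(5/4) = 15*(⅘) = 12)
n(l, J) = -9 + J (n(l, J) = 3 - (12 - J) = 3 + (-12 + J) = -9 + J)
(-21432 + 1636)*(n(104, -63) + v) = (-21432 + 1636)*((-9 - 63) + 6276) = -19796*(-72 + 6276) = -19796*6204 = -122814384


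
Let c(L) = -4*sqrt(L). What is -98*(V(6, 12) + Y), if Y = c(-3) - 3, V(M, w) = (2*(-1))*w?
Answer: 2646 + 392*I*sqrt(3) ≈ 2646.0 + 678.96*I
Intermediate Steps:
V(M, w) = -2*w
Y = -3 - 4*I*sqrt(3) (Y = -4*I*sqrt(3) - 3 = -3 - 4*I*sqrt(3) ≈ -3.0 - 6.9282*I)
-98*(V(6, 12) + Y) = -98*(-2*12 + (-3 - 4*I*sqrt(3))) = -98*(-24 + (-3 - 4*I*sqrt(3))) = -98*(-27 - 4*I*sqrt(3)) = 2646 + 392*I*sqrt(3)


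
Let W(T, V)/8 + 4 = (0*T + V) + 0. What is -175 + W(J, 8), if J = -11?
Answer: -143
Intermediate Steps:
W(T, V) = -32 + 8*V (W(T, V) = -32 + 8*((0*T + V) + 0) = -32 + 8*((0 + V) + 0) = -32 + 8*(V + 0) = -32 + 8*V)
-175 + W(J, 8) = -175 + (-32 + 8*8) = -175 + (-32 + 64) = -175 + 32 = -143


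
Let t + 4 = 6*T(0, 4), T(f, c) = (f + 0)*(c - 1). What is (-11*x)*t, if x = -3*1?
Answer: -132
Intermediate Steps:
T(f, c) = f*(-1 + c)
x = -3
t = -4 (t = -4 + 6*(0*(-1 + 4)) = -4 + 6*(0*3) = -4 + 6*0 = -4 + 0 = -4)
(-11*x)*t = -11*(-3)*(-4) = 33*(-4) = -132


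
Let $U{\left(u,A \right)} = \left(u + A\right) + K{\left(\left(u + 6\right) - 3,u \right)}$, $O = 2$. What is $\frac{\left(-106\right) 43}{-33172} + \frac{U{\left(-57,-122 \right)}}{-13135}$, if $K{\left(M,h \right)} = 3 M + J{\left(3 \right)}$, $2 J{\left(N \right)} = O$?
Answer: $\frac{7114781}{43571422} \approx 0.16329$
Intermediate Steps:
$J{\left(N \right)} = 1$ ($J{\left(N \right)} = \frac{1}{2} \cdot 2 = 1$)
$K{\left(M,h \right)} = 1 + 3 M$ ($K{\left(M,h \right)} = 3 M + 1 = 1 + 3 M$)
$U{\left(u,A \right)} = 10 + A + 4 u$ ($U{\left(u,A \right)} = \left(u + A\right) + \left(1 + 3 \left(\left(u + 6\right) - 3\right)\right) = \left(A + u\right) + \left(1 + 3 \left(\left(6 + u\right) - 3\right)\right) = \left(A + u\right) + \left(1 + 3 \left(3 + u\right)\right) = \left(A + u\right) + \left(1 + \left(9 + 3 u\right)\right) = \left(A + u\right) + \left(10 + 3 u\right) = 10 + A + 4 u$)
$\frac{\left(-106\right) 43}{-33172} + \frac{U{\left(-57,-122 \right)}}{-13135} = \frac{\left(-106\right) 43}{-33172} + \frac{10 - 122 + 4 \left(-57\right)}{-13135} = \left(-4558\right) \left(- \frac{1}{33172}\right) + \left(10 - 122 - 228\right) \left(- \frac{1}{13135}\right) = \frac{2279}{16586} - - \frac{68}{2627} = \frac{2279}{16586} + \frac{68}{2627} = \frac{7114781}{43571422}$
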